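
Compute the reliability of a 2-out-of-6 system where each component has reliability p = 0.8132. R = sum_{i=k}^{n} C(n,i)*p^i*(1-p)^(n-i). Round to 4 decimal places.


k = 2, n = 6, p = 0.8132
i=2: C(6,2)=15 * 0.8132^2 * 0.1868^4 = 0.0121
i=3: C(6,3)=20 * 0.8132^3 * 0.1868^3 = 0.0701
i=4: C(6,4)=15 * 0.8132^4 * 0.1868^2 = 0.2289
i=5: C(6,5)=6 * 0.8132^5 * 0.1868^1 = 0.3986
i=6: C(6,6)=1 * 0.8132^6 * 0.1868^0 = 0.2892
R = sum of terms = 0.9988

0.9988


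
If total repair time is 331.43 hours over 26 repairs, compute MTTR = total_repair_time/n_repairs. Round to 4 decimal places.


total_repair_time = 331.43
n_repairs = 26
MTTR = 331.43 / 26
MTTR = 12.7473

12.7473


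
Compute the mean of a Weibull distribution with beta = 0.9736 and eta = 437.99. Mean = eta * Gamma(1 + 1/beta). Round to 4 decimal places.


beta = 0.9736, eta = 437.99
1/beta = 1.0271
1 + 1/beta = 2.0271
Gamma(2.0271) = 1.0118
Mean = 437.99 * 1.0118
Mean = 443.1445

443.1445


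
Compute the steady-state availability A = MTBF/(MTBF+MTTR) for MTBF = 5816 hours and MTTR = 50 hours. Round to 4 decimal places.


MTBF = 5816
MTTR = 50
MTBF + MTTR = 5866
A = 5816 / 5866
A = 0.9915

0.9915


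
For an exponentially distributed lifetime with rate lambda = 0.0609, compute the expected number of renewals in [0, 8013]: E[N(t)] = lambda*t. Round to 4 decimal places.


lambda = 0.0609
t = 8013
E[N(t)] = lambda * t
E[N(t)] = 0.0609 * 8013
E[N(t)] = 487.9917

487.9917


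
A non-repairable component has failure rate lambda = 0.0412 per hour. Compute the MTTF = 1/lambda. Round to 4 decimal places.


lambda = 0.0412
MTTF = 1 / 0.0412
MTTF = 24.2718

24.2718


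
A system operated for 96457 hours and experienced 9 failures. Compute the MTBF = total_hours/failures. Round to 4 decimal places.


total_hours = 96457
failures = 9
MTBF = 96457 / 9
MTBF = 10717.4444

10717.4444


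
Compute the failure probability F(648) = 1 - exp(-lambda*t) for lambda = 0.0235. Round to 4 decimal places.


lambda = 0.0235, t = 648
lambda * t = 15.228
exp(-15.228) = 0.0
F(t) = 1 - 0.0
F(t) = 1.0

1.0


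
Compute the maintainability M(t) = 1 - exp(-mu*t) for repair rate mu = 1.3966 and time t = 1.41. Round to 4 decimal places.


mu = 1.3966, t = 1.41
mu * t = 1.3966 * 1.41 = 1.9692
exp(-1.9692) = 0.1396
M(t) = 1 - 0.1396
M(t) = 0.8604

0.8604


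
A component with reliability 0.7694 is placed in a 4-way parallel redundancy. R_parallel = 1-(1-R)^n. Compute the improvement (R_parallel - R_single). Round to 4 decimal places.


R_single = 0.7694, n = 4
1 - R_single = 0.2306
(1 - R_single)^n = 0.2306^4 = 0.0028
R_parallel = 1 - 0.0028 = 0.9972
Improvement = 0.9972 - 0.7694
Improvement = 0.2278

0.2278


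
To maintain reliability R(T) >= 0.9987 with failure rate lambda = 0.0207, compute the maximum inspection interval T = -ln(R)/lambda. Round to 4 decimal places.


R_target = 0.9987
lambda = 0.0207
-ln(0.9987) = 0.0013
T = 0.0013 / 0.0207
T = 0.0628

0.0628


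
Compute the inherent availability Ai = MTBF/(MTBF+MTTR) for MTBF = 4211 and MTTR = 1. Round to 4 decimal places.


MTBF = 4211
MTTR = 1
MTBF + MTTR = 4212
Ai = 4211 / 4212
Ai = 0.9998

0.9998


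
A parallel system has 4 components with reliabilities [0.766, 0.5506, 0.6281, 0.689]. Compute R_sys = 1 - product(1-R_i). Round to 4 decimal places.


Components: [0.766, 0.5506, 0.6281, 0.689]
(1 - 0.766) = 0.234, running product = 0.234
(1 - 0.5506) = 0.4494, running product = 0.1052
(1 - 0.6281) = 0.3719, running product = 0.0391
(1 - 0.689) = 0.311, running product = 0.0122
Product of (1-R_i) = 0.0122
R_sys = 1 - 0.0122 = 0.9878

0.9878


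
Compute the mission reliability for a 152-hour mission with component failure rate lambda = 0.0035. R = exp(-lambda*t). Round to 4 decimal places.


lambda = 0.0035
mission_time = 152
lambda * t = 0.0035 * 152 = 0.532
R = exp(-0.532)
R = 0.5874

0.5874


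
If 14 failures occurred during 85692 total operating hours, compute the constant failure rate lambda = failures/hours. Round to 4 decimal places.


failures = 14
total_hours = 85692
lambda = 14 / 85692
lambda = 0.0002

0.0002


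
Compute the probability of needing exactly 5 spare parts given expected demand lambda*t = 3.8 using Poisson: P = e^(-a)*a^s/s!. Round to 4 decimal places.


a = 3.8, s = 5
e^(-a) = e^(-3.8) = 0.0224
a^s = 3.8^5 = 792.3517
s! = 120
P = 0.0224 * 792.3517 / 120
P = 0.1477

0.1477


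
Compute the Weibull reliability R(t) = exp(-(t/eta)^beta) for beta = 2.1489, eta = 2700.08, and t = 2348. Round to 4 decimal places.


beta = 2.1489, eta = 2700.08, t = 2348
t/eta = 2348 / 2700.08 = 0.8696
(t/eta)^beta = 0.8696^2.1489 = 0.7406
R(t) = exp(-0.7406)
R(t) = 0.4768

0.4768


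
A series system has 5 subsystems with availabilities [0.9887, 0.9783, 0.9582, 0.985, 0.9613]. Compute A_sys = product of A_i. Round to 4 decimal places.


Subsystems: [0.9887, 0.9783, 0.9582, 0.985, 0.9613]
After subsystem 1 (A=0.9887): product = 0.9887
After subsystem 2 (A=0.9783): product = 0.9672
After subsystem 3 (A=0.9582): product = 0.9268
After subsystem 4 (A=0.985): product = 0.9129
After subsystem 5 (A=0.9613): product = 0.8776
A_sys = 0.8776

0.8776


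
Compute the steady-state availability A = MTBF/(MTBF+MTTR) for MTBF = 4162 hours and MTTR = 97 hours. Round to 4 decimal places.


MTBF = 4162
MTTR = 97
MTBF + MTTR = 4259
A = 4162 / 4259
A = 0.9772

0.9772


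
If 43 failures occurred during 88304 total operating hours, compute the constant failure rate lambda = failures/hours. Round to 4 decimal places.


failures = 43
total_hours = 88304
lambda = 43 / 88304
lambda = 0.0005

0.0005


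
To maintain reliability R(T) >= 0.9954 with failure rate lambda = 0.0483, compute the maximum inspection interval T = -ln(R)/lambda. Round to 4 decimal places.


R_target = 0.9954
lambda = 0.0483
-ln(0.9954) = 0.0046
T = 0.0046 / 0.0483
T = 0.0955

0.0955


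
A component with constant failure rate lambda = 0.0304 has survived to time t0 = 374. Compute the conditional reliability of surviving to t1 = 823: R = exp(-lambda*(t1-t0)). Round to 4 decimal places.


lambda = 0.0304
t0 = 374, t1 = 823
t1 - t0 = 449
lambda * (t1-t0) = 0.0304 * 449 = 13.6496
R = exp(-13.6496)
R = 0.0

0.0


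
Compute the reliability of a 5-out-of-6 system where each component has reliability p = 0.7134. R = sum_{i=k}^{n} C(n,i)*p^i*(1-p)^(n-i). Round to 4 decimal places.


k = 5, n = 6, p = 0.7134
i=5: C(6,5)=6 * 0.7134^5 * 0.2866^1 = 0.3178
i=6: C(6,6)=1 * 0.7134^6 * 0.2866^0 = 0.1318
R = sum of terms = 0.4496

0.4496


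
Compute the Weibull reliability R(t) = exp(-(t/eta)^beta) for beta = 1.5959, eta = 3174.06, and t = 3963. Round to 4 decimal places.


beta = 1.5959, eta = 3174.06, t = 3963
t/eta = 3963 / 3174.06 = 1.2486
(t/eta)^beta = 1.2486^1.5959 = 1.4251
R(t) = exp(-1.4251)
R(t) = 0.2405

0.2405


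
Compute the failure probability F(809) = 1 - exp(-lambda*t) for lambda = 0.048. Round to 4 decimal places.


lambda = 0.048, t = 809
lambda * t = 38.832
exp(-38.832) = 0.0
F(t) = 1 - 0.0
F(t) = 1.0

1.0


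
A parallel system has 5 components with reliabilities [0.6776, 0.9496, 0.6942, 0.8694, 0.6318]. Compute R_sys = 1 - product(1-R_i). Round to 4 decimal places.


Components: [0.6776, 0.9496, 0.6942, 0.8694, 0.6318]
(1 - 0.6776) = 0.3224, running product = 0.3224
(1 - 0.9496) = 0.0504, running product = 0.0162
(1 - 0.6942) = 0.3058, running product = 0.005
(1 - 0.8694) = 0.1306, running product = 0.0006
(1 - 0.6318) = 0.3682, running product = 0.0002
Product of (1-R_i) = 0.0002
R_sys = 1 - 0.0002 = 0.9998

0.9998


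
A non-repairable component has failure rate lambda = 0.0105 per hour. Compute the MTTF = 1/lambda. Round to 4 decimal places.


lambda = 0.0105
MTTF = 1 / 0.0105
MTTF = 95.2381

95.2381


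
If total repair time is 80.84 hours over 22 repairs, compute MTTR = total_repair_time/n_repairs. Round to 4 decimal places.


total_repair_time = 80.84
n_repairs = 22
MTTR = 80.84 / 22
MTTR = 3.6745

3.6745


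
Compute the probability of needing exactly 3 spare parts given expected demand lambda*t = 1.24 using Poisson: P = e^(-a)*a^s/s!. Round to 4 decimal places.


a = 1.24, s = 3
e^(-a) = e^(-1.24) = 0.2894
a^s = 1.24^3 = 1.9066
s! = 6
P = 0.2894 * 1.9066 / 6
P = 0.092

0.092


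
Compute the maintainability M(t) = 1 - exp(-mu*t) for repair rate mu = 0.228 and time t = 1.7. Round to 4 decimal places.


mu = 0.228, t = 1.7
mu * t = 0.228 * 1.7 = 0.3876
exp(-0.3876) = 0.6787
M(t) = 1 - 0.6787
M(t) = 0.3213

0.3213


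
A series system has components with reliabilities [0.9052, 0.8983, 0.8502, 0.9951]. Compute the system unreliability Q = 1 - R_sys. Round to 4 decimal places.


Components: [0.9052, 0.8983, 0.8502, 0.9951]
After component 1: product = 0.9052
After component 2: product = 0.8131
After component 3: product = 0.6913
After component 4: product = 0.6879
R_sys = 0.6879
Q = 1 - 0.6879 = 0.3121

0.3121


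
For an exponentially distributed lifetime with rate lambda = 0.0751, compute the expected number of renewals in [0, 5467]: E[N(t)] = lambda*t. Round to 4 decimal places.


lambda = 0.0751
t = 5467
E[N(t)] = lambda * t
E[N(t)] = 0.0751 * 5467
E[N(t)] = 410.5717

410.5717


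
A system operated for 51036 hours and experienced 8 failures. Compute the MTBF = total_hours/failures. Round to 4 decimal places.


total_hours = 51036
failures = 8
MTBF = 51036 / 8
MTBF = 6379.5

6379.5


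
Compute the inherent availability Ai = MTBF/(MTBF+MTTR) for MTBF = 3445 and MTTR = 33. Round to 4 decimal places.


MTBF = 3445
MTTR = 33
MTBF + MTTR = 3478
Ai = 3445 / 3478
Ai = 0.9905

0.9905


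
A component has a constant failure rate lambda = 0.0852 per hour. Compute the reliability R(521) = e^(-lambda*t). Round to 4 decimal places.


lambda = 0.0852
t = 521
lambda * t = 44.3892
R(t) = e^(-44.3892)
R(t) = 0.0

0.0


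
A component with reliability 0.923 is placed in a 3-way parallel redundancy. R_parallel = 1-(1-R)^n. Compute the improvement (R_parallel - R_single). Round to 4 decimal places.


R_single = 0.923, n = 3
1 - R_single = 0.077
(1 - R_single)^n = 0.077^3 = 0.0005
R_parallel = 1 - 0.0005 = 0.9995
Improvement = 0.9995 - 0.923
Improvement = 0.0765

0.0765


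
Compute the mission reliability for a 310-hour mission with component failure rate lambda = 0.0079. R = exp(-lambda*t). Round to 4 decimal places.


lambda = 0.0079
mission_time = 310
lambda * t = 0.0079 * 310 = 2.449
R = exp(-2.449)
R = 0.0864

0.0864


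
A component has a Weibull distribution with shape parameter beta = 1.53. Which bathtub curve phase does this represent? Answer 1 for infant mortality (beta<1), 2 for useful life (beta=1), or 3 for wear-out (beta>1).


beta = 1.53
Compare beta to 1:
beta < 1 => infant mortality (phase 1)
beta = 1 => useful life (phase 2)
beta > 1 => wear-out (phase 3)
Since beta = 1.53, this is wear-out (increasing failure rate)
Phase = 3

3


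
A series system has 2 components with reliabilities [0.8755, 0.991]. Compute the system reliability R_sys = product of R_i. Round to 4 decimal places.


Components: [0.8755, 0.991]
After component 1 (R=0.8755): product = 0.8755
After component 2 (R=0.991): product = 0.8676
R_sys = 0.8676

0.8676


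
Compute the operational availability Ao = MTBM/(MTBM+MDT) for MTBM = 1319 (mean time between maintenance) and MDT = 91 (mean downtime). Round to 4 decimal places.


MTBM = 1319
MDT = 91
MTBM + MDT = 1410
Ao = 1319 / 1410
Ao = 0.9355

0.9355


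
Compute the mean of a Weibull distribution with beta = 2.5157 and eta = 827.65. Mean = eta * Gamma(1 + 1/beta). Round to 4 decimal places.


beta = 2.5157, eta = 827.65
1/beta = 0.3975
1 + 1/beta = 1.3975
Gamma(1.3975) = 0.8874
Mean = 827.65 * 0.8874
Mean = 734.4588

734.4588


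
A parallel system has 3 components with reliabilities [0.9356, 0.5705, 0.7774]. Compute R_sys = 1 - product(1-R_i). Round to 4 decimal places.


Components: [0.9356, 0.5705, 0.7774]
(1 - 0.9356) = 0.0644, running product = 0.0644
(1 - 0.5705) = 0.4295, running product = 0.0277
(1 - 0.7774) = 0.2226, running product = 0.0062
Product of (1-R_i) = 0.0062
R_sys = 1 - 0.0062 = 0.9938

0.9938


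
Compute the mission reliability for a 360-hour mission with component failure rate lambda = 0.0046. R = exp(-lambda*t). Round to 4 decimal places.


lambda = 0.0046
mission_time = 360
lambda * t = 0.0046 * 360 = 1.656
R = exp(-1.656)
R = 0.1909

0.1909


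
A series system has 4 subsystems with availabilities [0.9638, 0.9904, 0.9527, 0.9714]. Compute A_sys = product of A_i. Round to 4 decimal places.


Subsystems: [0.9638, 0.9904, 0.9527, 0.9714]
After subsystem 1 (A=0.9638): product = 0.9638
After subsystem 2 (A=0.9904): product = 0.9545
After subsystem 3 (A=0.9527): product = 0.9094
After subsystem 4 (A=0.9714): product = 0.8834
A_sys = 0.8834

0.8834


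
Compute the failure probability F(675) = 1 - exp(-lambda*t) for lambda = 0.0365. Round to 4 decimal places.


lambda = 0.0365, t = 675
lambda * t = 24.6375
exp(-24.6375) = 0.0
F(t) = 1 - 0.0
F(t) = 1.0

1.0


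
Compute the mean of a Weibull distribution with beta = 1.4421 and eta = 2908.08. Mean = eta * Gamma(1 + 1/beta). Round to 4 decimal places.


beta = 1.4421, eta = 2908.08
1/beta = 0.6934
1 + 1/beta = 1.6934
Gamma(1.6934) = 0.9074
Mean = 2908.08 * 0.9074
Mean = 2638.8231

2638.8231


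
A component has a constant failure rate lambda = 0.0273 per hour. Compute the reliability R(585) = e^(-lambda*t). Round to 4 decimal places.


lambda = 0.0273
t = 585
lambda * t = 15.9705
R(t) = e^(-15.9705)
R(t) = 0.0

0.0


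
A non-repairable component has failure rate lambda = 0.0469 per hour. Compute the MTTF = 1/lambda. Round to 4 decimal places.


lambda = 0.0469
MTTF = 1 / 0.0469
MTTF = 21.322

21.322


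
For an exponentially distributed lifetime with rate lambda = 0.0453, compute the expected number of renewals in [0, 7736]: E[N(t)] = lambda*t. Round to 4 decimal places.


lambda = 0.0453
t = 7736
E[N(t)] = lambda * t
E[N(t)] = 0.0453 * 7736
E[N(t)] = 350.4408

350.4408


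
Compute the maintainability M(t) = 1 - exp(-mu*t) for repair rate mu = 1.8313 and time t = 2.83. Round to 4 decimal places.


mu = 1.8313, t = 2.83
mu * t = 1.8313 * 2.83 = 5.1826
exp(-5.1826) = 0.0056
M(t) = 1 - 0.0056
M(t) = 0.9944

0.9944


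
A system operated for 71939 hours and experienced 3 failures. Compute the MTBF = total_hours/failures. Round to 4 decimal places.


total_hours = 71939
failures = 3
MTBF = 71939 / 3
MTBF = 23979.6667

23979.6667


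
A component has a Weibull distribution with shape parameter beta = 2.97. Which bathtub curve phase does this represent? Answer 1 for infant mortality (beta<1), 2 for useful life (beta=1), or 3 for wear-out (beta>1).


beta = 2.97
Compare beta to 1:
beta < 1 => infant mortality (phase 1)
beta = 1 => useful life (phase 2)
beta > 1 => wear-out (phase 3)
Since beta = 2.97, this is wear-out (increasing failure rate)
Phase = 3

3


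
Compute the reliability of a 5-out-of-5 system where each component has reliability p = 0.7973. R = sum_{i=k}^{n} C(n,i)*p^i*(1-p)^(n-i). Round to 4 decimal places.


k = 5, n = 5, p = 0.7973
i=5: C(5,5)=1 * 0.7973^5 * 0.2027^0 = 0.3222
R = sum of terms = 0.3222

0.3222


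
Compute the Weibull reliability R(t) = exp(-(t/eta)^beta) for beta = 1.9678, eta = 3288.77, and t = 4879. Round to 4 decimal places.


beta = 1.9678, eta = 3288.77, t = 4879
t/eta = 4879 / 3288.77 = 1.4835
(t/eta)^beta = 1.4835^1.9678 = 2.1731
R(t) = exp(-2.1731)
R(t) = 0.1138

0.1138


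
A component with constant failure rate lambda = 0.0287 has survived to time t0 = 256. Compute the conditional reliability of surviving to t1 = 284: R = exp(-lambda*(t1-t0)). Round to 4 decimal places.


lambda = 0.0287
t0 = 256, t1 = 284
t1 - t0 = 28
lambda * (t1-t0) = 0.0287 * 28 = 0.8036
R = exp(-0.8036)
R = 0.4477

0.4477


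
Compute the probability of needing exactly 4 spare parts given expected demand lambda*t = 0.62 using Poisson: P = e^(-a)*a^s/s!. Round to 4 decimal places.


a = 0.62, s = 4
e^(-a) = e^(-0.62) = 0.5379
a^s = 0.62^4 = 0.1478
s! = 24
P = 0.5379 * 0.1478 / 24
P = 0.0033

0.0033


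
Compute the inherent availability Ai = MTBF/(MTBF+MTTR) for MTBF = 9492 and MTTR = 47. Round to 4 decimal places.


MTBF = 9492
MTTR = 47
MTBF + MTTR = 9539
Ai = 9492 / 9539
Ai = 0.9951

0.9951


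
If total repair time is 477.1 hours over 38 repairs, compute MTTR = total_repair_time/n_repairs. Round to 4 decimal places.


total_repair_time = 477.1
n_repairs = 38
MTTR = 477.1 / 38
MTTR = 12.5553

12.5553


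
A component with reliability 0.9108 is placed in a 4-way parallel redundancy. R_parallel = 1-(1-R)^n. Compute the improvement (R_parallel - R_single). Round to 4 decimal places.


R_single = 0.9108, n = 4
1 - R_single = 0.0892
(1 - R_single)^n = 0.0892^4 = 0.0001
R_parallel = 1 - 0.0001 = 0.9999
Improvement = 0.9999 - 0.9108
Improvement = 0.0891

0.0891


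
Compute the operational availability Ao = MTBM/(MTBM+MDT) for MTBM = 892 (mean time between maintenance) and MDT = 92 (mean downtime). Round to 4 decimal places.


MTBM = 892
MDT = 92
MTBM + MDT = 984
Ao = 892 / 984
Ao = 0.9065

0.9065


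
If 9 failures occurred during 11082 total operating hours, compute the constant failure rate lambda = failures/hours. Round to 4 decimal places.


failures = 9
total_hours = 11082
lambda = 9 / 11082
lambda = 0.0008

0.0008


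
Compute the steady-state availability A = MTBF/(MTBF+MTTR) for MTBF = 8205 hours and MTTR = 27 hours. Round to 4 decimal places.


MTBF = 8205
MTTR = 27
MTBF + MTTR = 8232
A = 8205 / 8232
A = 0.9967

0.9967


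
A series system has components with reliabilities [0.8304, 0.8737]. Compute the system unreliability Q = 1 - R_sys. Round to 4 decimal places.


Components: [0.8304, 0.8737]
After component 1: product = 0.8304
After component 2: product = 0.7255
R_sys = 0.7255
Q = 1 - 0.7255 = 0.2745

0.2745


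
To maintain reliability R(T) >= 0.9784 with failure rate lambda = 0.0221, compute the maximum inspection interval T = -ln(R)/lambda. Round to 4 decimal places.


R_target = 0.9784
lambda = 0.0221
-ln(0.9784) = 0.0218
T = 0.0218 / 0.0221
T = 0.9881

0.9881


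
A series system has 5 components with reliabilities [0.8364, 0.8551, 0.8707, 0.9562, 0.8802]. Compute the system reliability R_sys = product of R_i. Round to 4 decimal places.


Components: [0.8364, 0.8551, 0.8707, 0.9562, 0.8802]
After component 1 (R=0.8364): product = 0.8364
After component 2 (R=0.8551): product = 0.7152
After component 3 (R=0.8707): product = 0.6227
After component 4 (R=0.9562): product = 0.5955
After component 5 (R=0.8802): product = 0.5241
R_sys = 0.5241

0.5241


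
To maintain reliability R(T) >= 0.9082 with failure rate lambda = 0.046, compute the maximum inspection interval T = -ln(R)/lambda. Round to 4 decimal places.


R_target = 0.9082
lambda = 0.046
-ln(0.9082) = 0.0963
T = 0.0963 / 0.046
T = 2.0933

2.0933


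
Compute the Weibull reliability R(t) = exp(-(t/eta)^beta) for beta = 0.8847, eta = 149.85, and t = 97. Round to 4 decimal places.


beta = 0.8847, eta = 149.85, t = 97
t/eta = 97 / 149.85 = 0.6473
(t/eta)^beta = 0.6473^0.8847 = 0.6806
R(t) = exp(-0.6806)
R(t) = 0.5063

0.5063


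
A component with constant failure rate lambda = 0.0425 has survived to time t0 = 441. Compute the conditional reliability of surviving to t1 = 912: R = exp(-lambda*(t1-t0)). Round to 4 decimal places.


lambda = 0.0425
t0 = 441, t1 = 912
t1 - t0 = 471
lambda * (t1-t0) = 0.0425 * 471 = 20.0175
R = exp(-20.0175)
R = 0.0

0.0


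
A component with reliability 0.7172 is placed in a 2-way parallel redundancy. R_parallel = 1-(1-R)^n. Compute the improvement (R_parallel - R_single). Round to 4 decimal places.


R_single = 0.7172, n = 2
1 - R_single = 0.2828
(1 - R_single)^n = 0.2828^2 = 0.08
R_parallel = 1 - 0.08 = 0.92
Improvement = 0.92 - 0.7172
Improvement = 0.2028

0.2028


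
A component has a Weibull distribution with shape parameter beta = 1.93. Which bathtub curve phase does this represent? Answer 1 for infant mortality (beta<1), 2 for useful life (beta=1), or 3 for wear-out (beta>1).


beta = 1.93
Compare beta to 1:
beta < 1 => infant mortality (phase 1)
beta = 1 => useful life (phase 2)
beta > 1 => wear-out (phase 3)
Since beta = 1.93, this is wear-out (increasing failure rate)
Phase = 3

3


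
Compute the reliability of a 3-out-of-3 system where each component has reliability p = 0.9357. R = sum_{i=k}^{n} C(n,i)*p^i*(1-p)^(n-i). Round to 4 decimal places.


k = 3, n = 3, p = 0.9357
i=3: C(3,3)=1 * 0.9357^3 * 0.0643^0 = 0.8192
R = sum of terms = 0.8192

0.8192


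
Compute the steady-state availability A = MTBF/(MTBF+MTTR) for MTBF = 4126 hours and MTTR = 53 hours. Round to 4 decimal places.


MTBF = 4126
MTTR = 53
MTBF + MTTR = 4179
A = 4126 / 4179
A = 0.9873

0.9873


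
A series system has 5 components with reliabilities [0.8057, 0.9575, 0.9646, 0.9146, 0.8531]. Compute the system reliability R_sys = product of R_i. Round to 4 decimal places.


Components: [0.8057, 0.9575, 0.9646, 0.9146, 0.8531]
After component 1 (R=0.8057): product = 0.8057
After component 2 (R=0.9575): product = 0.7715
After component 3 (R=0.9646): product = 0.7441
After component 4 (R=0.9146): product = 0.6806
After component 5 (R=0.8531): product = 0.5806
R_sys = 0.5806

0.5806


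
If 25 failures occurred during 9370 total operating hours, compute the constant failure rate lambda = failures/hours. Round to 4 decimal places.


failures = 25
total_hours = 9370
lambda = 25 / 9370
lambda = 0.0027

0.0027


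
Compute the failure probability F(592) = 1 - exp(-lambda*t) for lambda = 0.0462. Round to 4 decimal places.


lambda = 0.0462, t = 592
lambda * t = 27.3504
exp(-27.3504) = 0.0
F(t) = 1 - 0.0
F(t) = 1.0

1.0


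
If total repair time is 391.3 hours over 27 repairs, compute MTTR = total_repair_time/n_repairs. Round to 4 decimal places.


total_repair_time = 391.3
n_repairs = 27
MTTR = 391.3 / 27
MTTR = 14.4926

14.4926


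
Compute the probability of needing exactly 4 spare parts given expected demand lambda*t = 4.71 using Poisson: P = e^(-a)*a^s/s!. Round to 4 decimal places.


a = 4.71, s = 4
e^(-a) = e^(-4.71) = 0.009
a^s = 4.71^4 = 492.1343
s! = 24
P = 0.009 * 492.1343 / 24
P = 0.1846

0.1846


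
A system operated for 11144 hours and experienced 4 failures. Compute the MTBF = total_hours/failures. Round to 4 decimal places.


total_hours = 11144
failures = 4
MTBF = 11144 / 4
MTBF = 2786.0

2786.0


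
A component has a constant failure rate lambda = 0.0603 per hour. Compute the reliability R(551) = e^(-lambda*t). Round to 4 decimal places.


lambda = 0.0603
t = 551
lambda * t = 33.2253
R(t) = e^(-33.2253)
R(t) = 0.0

0.0


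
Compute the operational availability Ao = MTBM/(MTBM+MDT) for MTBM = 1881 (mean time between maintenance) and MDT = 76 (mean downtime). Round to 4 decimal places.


MTBM = 1881
MDT = 76
MTBM + MDT = 1957
Ao = 1881 / 1957
Ao = 0.9612

0.9612


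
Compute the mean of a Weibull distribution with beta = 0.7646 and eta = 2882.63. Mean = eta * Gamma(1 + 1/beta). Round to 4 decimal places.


beta = 0.7646, eta = 2882.63
1/beta = 1.3079
1 + 1/beta = 2.3079
Gamma(2.3079) = 1.1723
Mean = 2882.63 * 1.1723
Mean = 3379.182

3379.182


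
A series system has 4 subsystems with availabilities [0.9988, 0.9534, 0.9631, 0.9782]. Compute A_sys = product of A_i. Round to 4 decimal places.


Subsystems: [0.9988, 0.9534, 0.9631, 0.9782]
After subsystem 1 (A=0.9988): product = 0.9988
After subsystem 2 (A=0.9534): product = 0.9523
After subsystem 3 (A=0.9631): product = 0.9171
After subsystem 4 (A=0.9782): product = 0.8971
A_sys = 0.8971

0.8971


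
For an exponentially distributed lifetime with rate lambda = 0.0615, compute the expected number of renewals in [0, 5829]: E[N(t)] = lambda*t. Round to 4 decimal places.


lambda = 0.0615
t = 5829
E[N(t)] = lambda * t
E[N(t)] = 0.0615 * 5829
E[N(t)] = 358.4835

358.4835


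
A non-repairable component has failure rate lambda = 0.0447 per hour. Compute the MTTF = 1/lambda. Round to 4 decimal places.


lambda = 0.0447
MTTF = 1 / 0.0447
MTTF = 22.3714

22.3714


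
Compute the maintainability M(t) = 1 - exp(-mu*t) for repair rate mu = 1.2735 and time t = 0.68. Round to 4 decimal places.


mu = 1.2735, t = 0.68
mu * t = 1.2735 * 0.68 = 0.866
exp(-0.866) = 0.4206
M(t) = 1 - 0.4206
M(t) = 0.5794

0.5794


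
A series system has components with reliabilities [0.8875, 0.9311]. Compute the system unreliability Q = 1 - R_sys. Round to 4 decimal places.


Components: [0.8875, 0.9311]
After component 1: product = 0.8875
After component 2: product = 0.8264
R_sys = 0.8264
Q = 1 - 0.8264 = 0.1736

0.1736


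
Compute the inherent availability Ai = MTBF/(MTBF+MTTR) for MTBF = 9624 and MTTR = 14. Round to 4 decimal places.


MTBF = 9624
MTTR = 14
MTBF + MTTR = 9638
Ai = 9624 / 9638
Ai = 0.9985

0.9985


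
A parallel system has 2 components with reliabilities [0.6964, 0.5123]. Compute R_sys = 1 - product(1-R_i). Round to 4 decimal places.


Components: [0.6964, 0.5123]
(1 - 0.6964) = 0.3036, running product = 0.3036
(1 - 0.5123) = 0.4877, running product = 0.1481
Product of (1-R_i) = 0.1481
R_sys = 1 - 0.1481 = 0.8519

0.8519


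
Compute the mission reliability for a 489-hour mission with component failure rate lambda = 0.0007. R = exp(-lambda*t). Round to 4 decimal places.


lambda = 0.0007
mission_time = 489
lambda * t = 0.0007 * 489 = 0.3423
R = exp(-0.3423)
R = 0.7101

0.7101


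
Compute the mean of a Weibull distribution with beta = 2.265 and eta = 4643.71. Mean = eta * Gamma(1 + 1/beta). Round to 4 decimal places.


beta = 2.265, eta = 4643.71
1/beta = 0.4415
1 + 1/beta = 1.4415
Gamma(1.4415) = 0.8858
Mean = 4643.71 * 0.8858
Mean = 4113.2959

4113.2959


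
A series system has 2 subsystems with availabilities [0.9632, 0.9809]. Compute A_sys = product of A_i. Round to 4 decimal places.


Subsystems: [0.9632, 0.9809]
After subsystem 1 (A=0.9632): product = 0.9632
After subsystem 2 (A=0.9809): product = 0.9448
A_sys = 0.9448

0.9448


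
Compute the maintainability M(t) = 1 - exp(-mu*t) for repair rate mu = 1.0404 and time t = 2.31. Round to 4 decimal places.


mu = 1.0404, t = 2.31
mu * t = 1.0404 * 2.31 = 2.4033
exp(-2.4033) = 0.0904
M(t) = 1 - 0.0904
M(t) = 0.9096

0.9096


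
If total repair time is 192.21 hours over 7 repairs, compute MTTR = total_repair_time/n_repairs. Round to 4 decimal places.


total_repair_time = 192.21
n_repairs = 7
MTTR = 192.21 / 7
MTTR = 27.4586

27.4586


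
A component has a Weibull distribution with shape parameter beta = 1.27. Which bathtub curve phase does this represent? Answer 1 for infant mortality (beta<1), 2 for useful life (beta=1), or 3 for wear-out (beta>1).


beta = 1.27
Compare beta to 1:
beta < 1 => infant mortality (phase 1)
beta = 1 => useful life (phase 2)
beta > 1 => wear-out (phase 3)
Since beta = 1.27, this is wear-out (increasing failure rate)
Phase = 3

3


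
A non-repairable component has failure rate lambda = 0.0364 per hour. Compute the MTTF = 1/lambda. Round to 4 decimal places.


lambda = 0.0364
MTTF = 1 / 0.0364
MTTF = 27.4725

27.4725


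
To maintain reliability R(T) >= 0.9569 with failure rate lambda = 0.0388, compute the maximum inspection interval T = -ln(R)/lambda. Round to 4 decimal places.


R_target = 0.9569
lambda = 0.0388
-ln(0.9569) = 0.0441
T = 0.0441 / 0.0388
T = 1.1355

1.1355


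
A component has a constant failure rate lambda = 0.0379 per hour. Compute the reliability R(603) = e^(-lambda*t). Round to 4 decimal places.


lambda = 0.0379
t = 603
lambda * t = 22.8537
R(t) = e^(-22.8537)
R(t) = 0.0

0.0


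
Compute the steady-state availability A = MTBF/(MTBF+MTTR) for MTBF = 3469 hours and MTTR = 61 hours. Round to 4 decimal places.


MTBF = 3469
MTTR = 61
MTBF + MTTR = 3530
A = 3469 / 3530
A = 0.9827

0.9827


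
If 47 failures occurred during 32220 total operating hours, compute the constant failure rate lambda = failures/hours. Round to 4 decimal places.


failures = 47
total_hours = 32220
lambda = 47 / 32220
lambda = 0.0015

0.0015


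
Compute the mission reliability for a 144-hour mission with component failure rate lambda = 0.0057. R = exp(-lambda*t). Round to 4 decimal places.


lambda = 0.0057
mission_time = 144
lambda * t = 0.0057 * 144 = 0.8208
R = exp(-0.8208)
R = 0.4401

0.4401


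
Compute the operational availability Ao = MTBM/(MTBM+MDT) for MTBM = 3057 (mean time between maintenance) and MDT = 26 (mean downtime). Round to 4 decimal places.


MTBM = 3057
MDT = 26
MTBM + MDT = 3083
Ao = 3057 / 3083
Ao = 0.9916

0.9916


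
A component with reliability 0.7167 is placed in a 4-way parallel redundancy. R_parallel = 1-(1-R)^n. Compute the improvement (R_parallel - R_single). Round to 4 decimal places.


R_single = 0.7167, n = 4
1 - R_single = 0.2833
(1 - R_single)^n = 0.2833^4 = 0.0064
R_parallel = 1 - 0.0064 = 0.9936
Improvement = 0.9936 - 0.7167
Improvement = 0.2769

0.2769


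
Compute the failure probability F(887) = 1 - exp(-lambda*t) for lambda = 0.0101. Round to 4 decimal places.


lambda = 0.0101, t = 887
lambda * t = 8.9587
exp(-8.9587) = 0.0001
F(t) = 1 - 0.0001
F(t) = 0.9999

0.9999


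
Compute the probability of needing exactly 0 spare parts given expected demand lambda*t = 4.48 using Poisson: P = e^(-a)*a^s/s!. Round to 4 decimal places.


a = 4.48, s = 0
e^(-a) = e^(-4.48) = 0.0113
a^s = 4.48^0 = 1.0
s! = 1
P = 0.0113 * 1.0 / 1
P = 0.0113

0.0113


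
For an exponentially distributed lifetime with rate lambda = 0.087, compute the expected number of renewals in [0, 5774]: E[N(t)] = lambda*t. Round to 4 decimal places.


lambda = 0.087
t = 5774
E[N(t)] = lambda * t
E[N(t)] = 0.087 * 5774
E[N(t)] = 502.338

502.338


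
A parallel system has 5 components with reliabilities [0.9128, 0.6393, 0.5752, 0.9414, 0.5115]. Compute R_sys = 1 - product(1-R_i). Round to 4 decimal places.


Components: [0.9128, 0.6393, 0.5752, 0.9414, 0.5115]
(1 - 0.9128) = 0.0872, running product = 0.0872
(1 - 0.6393) = 0.3607, running product = 0.0315
(1 - 0.5752) = 0.4248, running product = 0.0134
(1 - 0.9414) = 0.0586, running product = 0.0008
(1 - 0.5115) = 0.4885, running product = 0.0004
Product of (1-R_i) = 0.0004
R_sys = 1 - 0.0004 = 0.9996

0.9996


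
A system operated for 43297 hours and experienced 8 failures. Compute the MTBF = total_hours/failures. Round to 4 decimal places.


total_hours = 43297
failures = 8
MTBF = 43297 / 8
MTBF = 5412.125

5412.125


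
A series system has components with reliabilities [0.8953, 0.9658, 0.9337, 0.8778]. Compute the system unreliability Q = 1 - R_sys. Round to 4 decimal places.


Components: [0.8953, 0.9658, 0.9337, 0.8778]
After component 1: product = 0.8953
After component 2: product = 0.8647
After component 3: product = 0.8074
After component 4: product = 0.7087
R_sys = 0.7087
Q = 1 - 0.7087 = 0.2913

0.2913


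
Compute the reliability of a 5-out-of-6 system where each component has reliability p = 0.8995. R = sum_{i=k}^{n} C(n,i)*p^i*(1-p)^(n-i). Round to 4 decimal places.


k = 5, n = 6, p = 0.8995
i=5: C(6,5)=6 * 0.8995^5 * 0.1005^1 = 0.3551
i=6: C(6,6)=1 * 0.8995^6 * 0.1005^0 = 0.5297
R = sum of terms = 0.8847

0.8847


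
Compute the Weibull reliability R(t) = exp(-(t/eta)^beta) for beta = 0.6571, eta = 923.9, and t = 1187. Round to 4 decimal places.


beta = 0.6571, eta = 923.9, t = 1187
t/eta = 1187 / 923.9 = 1.2848
(t/eta)^beta = 1.2848^0.6571 = 1.179
R(t) = exp(-1.179)
R(t) = 0.3076

0.3076


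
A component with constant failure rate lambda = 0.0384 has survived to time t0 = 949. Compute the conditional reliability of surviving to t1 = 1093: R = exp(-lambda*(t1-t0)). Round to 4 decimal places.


lambda = 0.0384
t0 = 949, t1 = 1093
t1 - t0 = 144
lambda * (t1-t0) = 0.0384 * 144 = 5.5296
R = exp(-5.5296)
R = 0.004

0.004


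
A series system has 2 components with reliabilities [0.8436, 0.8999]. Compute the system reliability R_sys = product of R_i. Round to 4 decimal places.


Components: [0.8436, 0.8999]
After component 1 (R=0.8436): product = 0.8436
After component 2 (R=0.8999): product = 0.7592
R_sys = 0.7592

0.7592


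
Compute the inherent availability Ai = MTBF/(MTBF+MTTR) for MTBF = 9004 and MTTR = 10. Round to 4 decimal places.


MTBF = 9004
MTTR = 10
MTBF + MTTR = 9014
Ai = 9004 / 9014
Ai = 0.9989

0.9989


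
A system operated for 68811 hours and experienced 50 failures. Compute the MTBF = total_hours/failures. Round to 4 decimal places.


total_hours = 68811
failures = 50
MTBF = 68811 / 50
MTBF = 1376.22

1376.22


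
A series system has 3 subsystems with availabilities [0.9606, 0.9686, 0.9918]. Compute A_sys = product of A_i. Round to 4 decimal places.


Subsystems: [0.9606, 0.9686, 0.9918]
After subsystem 1 (A=0.9606): product = 0.9606
After subsystem 2 (A=0.9686): product = 0.9304
After subsystem 3 (A=0.9918): product = 0.9228
A_sys = 0.9228

0.9228


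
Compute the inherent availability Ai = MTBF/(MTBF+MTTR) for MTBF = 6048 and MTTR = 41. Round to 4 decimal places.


MTBF = 6048
MTTR = 41
MTBF + MTTR = 6089
Ai = 6048 / 6089
Ai = 0.9933

0.9933


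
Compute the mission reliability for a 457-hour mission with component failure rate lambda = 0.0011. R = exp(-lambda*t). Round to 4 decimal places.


lambda = 0.0011
mission_time = 457
lambda * t = 0.0011 * 457 = 0.5027
R = exp(-0.5027)
R = 0.6049

0.6049


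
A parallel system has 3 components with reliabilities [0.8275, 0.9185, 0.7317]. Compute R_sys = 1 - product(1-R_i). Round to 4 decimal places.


Components: [0.8275, 0.9185, 0.7317]
(1 - 0.8275) = 0.1725, running product = 0.1725
(1 - 0.9185) = 0.0815, running product = 0.0141
(1 - 0.7317) = 0.2683, running product = 0.0038
Product of (1-R_i) = 0.0038
R_sys = 1 - 0.0038 = 0.9962

0.9962


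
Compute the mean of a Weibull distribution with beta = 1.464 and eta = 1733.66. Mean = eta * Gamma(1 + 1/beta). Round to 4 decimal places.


beta = 1.464, eta = 1733.66
1/beta = 0.6831
1 + 1/beta = 1.6831
Gamma(1.6831) = 0.9055
Mean = 1733.66 * 0.9055
Mean = 1569.8948

1569.8948


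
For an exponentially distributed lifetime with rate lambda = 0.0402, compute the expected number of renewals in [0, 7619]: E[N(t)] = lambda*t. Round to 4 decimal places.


lambda = 0.0402
t = 7619
E[N(t)] = lambda * t
E[N(t)] = 0.0402 * 7619
E[N(t)] = 306.2838

306.2838


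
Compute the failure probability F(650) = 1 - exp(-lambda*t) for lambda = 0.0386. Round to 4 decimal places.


lambda = 0.0386, t = 650
lambda * t = 25.09
exp(-25.09) = 0.0
F(t) = 1 - 0.0
F(t) = 1.0

1.0


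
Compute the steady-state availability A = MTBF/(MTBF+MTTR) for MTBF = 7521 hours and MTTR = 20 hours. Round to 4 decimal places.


MTBF = 7521
MTTR = 20
MTBF + MTTR = 7541
A = 7521 / 7541
A = 0.9973

0.9973


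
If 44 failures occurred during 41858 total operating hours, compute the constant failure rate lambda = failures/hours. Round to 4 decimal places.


failures = 44
total_hours = 41858
lambda = 44 / 41858
lambda = 0.0011

0.0011


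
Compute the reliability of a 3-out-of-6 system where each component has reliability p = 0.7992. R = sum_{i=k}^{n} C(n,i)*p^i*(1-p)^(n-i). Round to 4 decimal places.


k = 3, n = 6, p = 0.7992
i=3: C(6,3)=20 * 0.7992^3 * 0.2008^3 = 0.0827
i=4: C(6,4)=15 * 0.7992^4 * 0.2008^2 = 0.2467
i=5: C(6,5)=6 * 0.7992^5 * 0.2008^1 = 0.3928
i=6: C(6,6)=1 * 0.7992^6 * 0.2008^0 = 0.2606
R = sum of terms = 0.9828

0.9828


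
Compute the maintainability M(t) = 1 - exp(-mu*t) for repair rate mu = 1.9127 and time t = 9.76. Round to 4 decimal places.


mu = 1.9127, t = 9.76
mu * t = 1.9127 * 9.76 = 18.668
exp(-18.668) = 0.0
M(t) = 1 - 0.0
M(t) = 1.0

1.0


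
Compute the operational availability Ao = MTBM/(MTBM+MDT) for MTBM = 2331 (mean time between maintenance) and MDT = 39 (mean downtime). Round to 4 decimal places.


MTBM = 2331
MDT = 39
MTBM + MDT = 2370
Ao = 2331 / 2370
Ao = 0.9835

0.9835


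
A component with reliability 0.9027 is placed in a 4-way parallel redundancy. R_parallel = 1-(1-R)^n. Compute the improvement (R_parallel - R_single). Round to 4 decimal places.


R_single = 0.9027, n = 4
1 - R_single = 0.0973
(1 - R_single)^n = 0.0973^4 = 0.0001
R_parallel = 1 - 0.0001 = 0.9999
Improvement = 0.9999 - 0.9027
Improvement = 0.0972

0.0972


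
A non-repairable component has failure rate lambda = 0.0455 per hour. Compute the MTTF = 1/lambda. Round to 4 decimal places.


lambda = 0.0455
MTTF = 1 / 0.0455
MTTF = 21.978

21.978


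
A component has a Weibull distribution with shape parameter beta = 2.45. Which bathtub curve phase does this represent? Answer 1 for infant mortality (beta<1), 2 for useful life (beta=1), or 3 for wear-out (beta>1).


beta = 2.45
Compare beta to 1:
beta < 1 => infant mortality (phase 1)
beta = 1 => useful life (phase 2)
beta > 1 => wear-out (phase 3)
Since beta = 2.45, this is wear-out (increasing failure rate)
Phase = 3

3


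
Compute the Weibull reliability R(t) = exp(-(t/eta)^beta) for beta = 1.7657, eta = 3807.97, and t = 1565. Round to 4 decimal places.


beta = 1.7657, eta = 3807.97, t = 1565
t/eta = 1565 / 3807.97 = 0.411
(t/eta)^beta = 0.411^1.7657 = 0.208
R(t) = exp(-0.208)
R(t) = 0.8122

0.8122


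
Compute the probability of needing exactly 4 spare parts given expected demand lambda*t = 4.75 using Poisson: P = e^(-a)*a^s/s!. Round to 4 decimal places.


a = 4.75, s = 4
e^(-a) = e^(-4.75) = 0.0087
a^s = 4.75^4 = 509.0664
s! = 24
P = 0.0087 * 509.0664 / 24
P = 0.1835

0.1835


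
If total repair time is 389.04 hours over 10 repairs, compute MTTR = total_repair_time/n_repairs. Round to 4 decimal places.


total_repair_time = 389.04
n_repairs = 10
MTTR = 389.04 / 10
MTTR = 38.904

38.904


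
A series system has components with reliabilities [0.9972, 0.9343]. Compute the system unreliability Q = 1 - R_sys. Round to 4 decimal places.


Components: [0.9972, 0.9343]
After component 1: product = 0.9972
After component 2: product = 0.9317
R_sys = 0.9317
Q = 1 - 0.9317 = 0.0683

0.0683


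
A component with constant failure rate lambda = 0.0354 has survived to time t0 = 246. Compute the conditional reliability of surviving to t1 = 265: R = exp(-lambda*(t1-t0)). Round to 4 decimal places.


lambda = 0.0354
t0 = 246, t1 = 265
t1 - t0 = 19
lambda * (t1-t0) = 0.0354 * 19 = 0.6726
R = exp(-0.6726)
R = 0.5104

0.5104


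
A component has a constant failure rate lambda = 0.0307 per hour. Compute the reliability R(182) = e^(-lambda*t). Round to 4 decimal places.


lambda = 0.0307
t = 182
lambda * t = 5.5874
R(t) = e^(-5.5874)
R(t) = 0.0037

0.0037


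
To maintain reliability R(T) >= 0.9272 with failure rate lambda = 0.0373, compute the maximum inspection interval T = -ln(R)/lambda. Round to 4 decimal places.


R_target = 0.9272
lambda = 0.0373
-ln(0.9272) = 0.0756
T = 0.0756 / 0.0373
T = 2.0264

2.0264


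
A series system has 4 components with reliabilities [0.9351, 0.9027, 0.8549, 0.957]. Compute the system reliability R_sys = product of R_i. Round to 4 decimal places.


Components: [0.9351, 0.9027, 0.8549, 0.957]
After component 1 (R=0.9351): product = 0.9351
After component 2 (R=0.9027): product = 0.8441
After component 3 (R=0.8549): product = 0.7216
After component 4 (R=0.957): product = 0.6906
R_sys = 0.6906

0.6906


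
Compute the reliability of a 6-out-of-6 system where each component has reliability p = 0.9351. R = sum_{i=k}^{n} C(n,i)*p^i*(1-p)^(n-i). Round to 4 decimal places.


k = 6, n = 6, p = 0.9351
i=6: C(6,6)=1 * 0.9351^6 * 0.0649^0 = 0.6686
R = sum of terms = 0.6686

0.6686


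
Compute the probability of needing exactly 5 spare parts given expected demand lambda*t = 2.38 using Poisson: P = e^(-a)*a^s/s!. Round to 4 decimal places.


a = 2.38, s = 5
e^(-a) = e^(-2.38) = 0.0926
a^s = 2.38^5 = 76.3633
s! = 120
P = 0.0926 * 76.3633 / 120
P = 0.0589

0.0589
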